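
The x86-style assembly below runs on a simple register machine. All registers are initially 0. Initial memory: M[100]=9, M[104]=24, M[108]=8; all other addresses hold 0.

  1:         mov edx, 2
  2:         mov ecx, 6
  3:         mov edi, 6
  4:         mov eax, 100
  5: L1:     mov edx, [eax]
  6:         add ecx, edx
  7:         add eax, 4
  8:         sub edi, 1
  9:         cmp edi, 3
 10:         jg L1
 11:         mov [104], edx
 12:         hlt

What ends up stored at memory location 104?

8

mov edx, 2 → edx=2
mov ecx, 6 → ecx=6
mov edi, 6 → edi=6
mov eax, 100 → eax=100
mov edx, [eax] → edx=M[100]=9
add ecx, edx → ecx=6+9=15
add eax, 4 → eax=100+4=104
sub edi, 1 → edi=6-1=5
cmp edi, 3  (cmp 5,3)
jg L1: taken
mov edx, [eax] → edx=M[104]=24
add ecx, edx → ecx=15+24=39
add eax, 4 → eax=104+4=108
sub edi, 1 → edi=5-1=4
cmp edi, 3  (cmp 4,3)
jg L1: taken
mov edx, [eax] → edx=M[108]=8
add ecx, edx → ecx=39+8=47
add eax, 4 → eax=108+4=112
sub edi, 1 → edi=4-1=3
cmp edi, 3  (cmp 3,3)
jg L1: not taken
mov [104], edx → M[104]=8
halt.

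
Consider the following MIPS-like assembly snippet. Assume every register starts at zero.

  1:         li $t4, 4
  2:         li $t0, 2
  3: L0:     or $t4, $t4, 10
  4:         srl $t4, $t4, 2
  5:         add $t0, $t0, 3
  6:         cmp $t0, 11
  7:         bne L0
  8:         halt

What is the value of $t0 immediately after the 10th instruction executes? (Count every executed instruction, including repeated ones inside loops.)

$t4=4
$t0=2
$t4=4|10=14
$t4=14>>2=3
$t0=2+3=5
cmp $t0, 11  (cmp 5,11)
bne L0: taken
$t4=3|10=11
$t4=11>>2=2
$t0=5+3=8
After step 10: $t0 = 8.

8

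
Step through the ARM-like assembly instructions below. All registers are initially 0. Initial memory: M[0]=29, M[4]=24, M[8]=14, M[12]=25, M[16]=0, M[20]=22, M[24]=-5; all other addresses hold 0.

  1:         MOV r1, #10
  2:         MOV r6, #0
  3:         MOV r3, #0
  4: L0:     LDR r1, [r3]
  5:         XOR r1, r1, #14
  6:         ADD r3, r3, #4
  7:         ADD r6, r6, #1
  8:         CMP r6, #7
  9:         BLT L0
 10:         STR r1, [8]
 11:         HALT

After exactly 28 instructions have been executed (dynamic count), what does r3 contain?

after MOV r1, #10: r1=10
after MOV r6, #0: r6=0
after MOV r3, #0: r3=0
after LDR r1, [r3]: r1=M[0]=29
after XOR r1, r1, #14: r1=29^14=19
after ADD r3, r3, #4: r3=0+4=4
after ADD r6, r6, #1: r6=0+1=1
CMP r6, #7  (cmp 1,7)
BLT L0: taken
after LDR r1, [r3]: r1=M[4]=24
after XOR r1, r1, #14: r1=24^14=22
after ADD r3, r3, #4: r3=4+4=8
after ADD r6, r6, #1: r6=1+1=2
CMP r6, #7  (cmp 2,7)
BLT L0: taken
after LDR r1, [r3]: r1=M[8]=14
after XOR r1, r1, #14: r1=14^14=0
after ADD r3, r3, #4: r3=8+4=12
after ADD r6, r6, #1: r6=2+1=3
CMP r6, #7  (cmp 3,7)
BLT L0: taken
after LDR r1, [r3]: r1=M[12]=25
after XOR r1, r1, #14: r1=25^14=23
after ADD r3, r3, #4: r3=12+4=16
after ADD r6, r6, #1: r6=3+1=4
CMP r6, #7  (cmp 4,7)
BLT L0: taken
after LDR r1, [r3]: r1=M[16]=0
After step 28: r3 = 16.

16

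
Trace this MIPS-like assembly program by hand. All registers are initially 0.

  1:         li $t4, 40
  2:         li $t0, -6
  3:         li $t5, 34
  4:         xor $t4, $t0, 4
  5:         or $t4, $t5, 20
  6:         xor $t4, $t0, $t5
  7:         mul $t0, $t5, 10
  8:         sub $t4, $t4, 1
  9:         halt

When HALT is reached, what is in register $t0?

$t4=40
$t0=-6
$t5=34
$t4=(-6)^4=-2
$t4=34|20=54
$t4=(-6)^34=-40
$t0=34*10=340
$t4=(-40)-1=-41
halt.

340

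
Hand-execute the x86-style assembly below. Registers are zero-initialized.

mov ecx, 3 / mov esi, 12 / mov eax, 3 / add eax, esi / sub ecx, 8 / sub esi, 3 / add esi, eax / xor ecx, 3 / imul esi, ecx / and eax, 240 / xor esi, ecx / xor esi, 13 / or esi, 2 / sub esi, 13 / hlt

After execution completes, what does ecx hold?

-8

ecx=3
esi=12
eax=3
eax=3+12=15
ecx=3-8=-5
esi=12-3=9
esi=9+15=24
ecx=(-5)^3=-8
esi=24*(-8)=-192
eax=15&240=0
esi=(-192)^(-8)=184
esi=184^13=181
esi=181|2=183
esi=183-13=170
halt.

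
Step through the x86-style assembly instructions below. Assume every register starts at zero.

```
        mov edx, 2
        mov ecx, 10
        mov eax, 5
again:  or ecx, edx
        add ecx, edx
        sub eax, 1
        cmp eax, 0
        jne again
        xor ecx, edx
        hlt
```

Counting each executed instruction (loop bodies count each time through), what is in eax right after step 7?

edx=2
ecx=10
eax=5
ecx=10|2=10
ecx=10+2=12
eax=5-1=4
cmp eax, 0  (cmp 4,0)
After step 7: eax = 4.

4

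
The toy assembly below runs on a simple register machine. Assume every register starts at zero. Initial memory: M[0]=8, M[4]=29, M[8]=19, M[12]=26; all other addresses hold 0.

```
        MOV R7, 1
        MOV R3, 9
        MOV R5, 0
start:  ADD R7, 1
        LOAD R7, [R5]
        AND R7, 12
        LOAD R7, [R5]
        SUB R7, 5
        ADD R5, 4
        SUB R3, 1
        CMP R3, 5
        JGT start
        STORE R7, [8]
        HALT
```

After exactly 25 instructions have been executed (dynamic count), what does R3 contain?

MOV R7, 1 → R7=1
MOV R3, 9 → R3=9
MOV R5, 0 → R5=0
ADD R7, 1 → R7=1+1=2
LOAD R7, [R5] → R7=M[0]=8
AND R7, 12 → R7=8&12=8
LOAD R7, [R5] → R7=M[0]=8
SUB R7, 5 → R7=8-5=3
ADD R5, 4 → R5=0+4=4
SUB R3, 1 → R3=9-1=8
CMP R3, 5  (cmp 8,5)
JGT start: taken
ADD R7, 1 → R7=3+1=4
LOAD R7, [R5] → R7=M[4]=29
AND R7, 12 → R7=29&12=12
LOAD R7, [R5] → R7=M[4]=29
SUB R7, 5 → R7=29-5=24
ADD R5, 4 → R5=4+4=8
SUB R3, 1 → R3=8-1=7
CMP R3, 5  (cmp 7,5)
JGT start: taken
ADD R7, 1 → R7=24+1=25
LOAD R7, [R5] → R7=M[8]=19
AND R7, 12 → R7=19&12=0
LOAD R7, [R5] → R7=M[8]=19
After step 25: R3 = 7.

7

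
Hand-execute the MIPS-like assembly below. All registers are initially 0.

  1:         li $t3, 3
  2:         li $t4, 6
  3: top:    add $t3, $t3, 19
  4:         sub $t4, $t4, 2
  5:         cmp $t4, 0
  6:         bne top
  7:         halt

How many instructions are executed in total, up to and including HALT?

li $t3, 3 → $t3=3
li $t4, 6 → $t4=6
add $t3, $t3, 19 → $t3=3+19=22
sub $t4, $t4, 2 → $t4=6-2=4
cmp $t4, 0  (cmp 4,0)
bne top: taken
add $t3, $t3, 19 → $t3=22+19=41
sub $t4, $t4, 2 → $t4=4-2=2
cmp $t4, 0  (cmp 2,0)
bne top: taken
add $t3, $t3, 19 → $t3=41+19=60
sub $t4, $t4, 2 → $t4=2-2=0
cmp $t4, 0  (cmp 0,0)
bne top: not taken
halt.
Total executed instructions: 15.

15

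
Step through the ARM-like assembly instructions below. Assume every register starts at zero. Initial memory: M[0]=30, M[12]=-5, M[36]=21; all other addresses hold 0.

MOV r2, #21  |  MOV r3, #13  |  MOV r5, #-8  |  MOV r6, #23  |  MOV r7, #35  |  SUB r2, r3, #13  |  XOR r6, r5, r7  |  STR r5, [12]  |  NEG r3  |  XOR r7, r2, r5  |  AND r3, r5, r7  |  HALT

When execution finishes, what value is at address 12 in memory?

MOV r2, #21 → r2=21
MOV r3, #13 → r3=13
MOV r5, #-8 → r5=-8
MOV r6, #23 → r6=23
MOV r7, #35 → r7=35
SUB r2, r3, #13 → r2=13-13=0
XOR r6, r5, r7 → r6=(-8)^35=-37
STR r5, [12] → M[12]=-8
NEG r3 → r3=-(13)=-13
XOR r7, r2, r5 → r7=0^(-8)=-8
AND r3, r5, r7 → r3=(-8)&(-8)=-8
halt.

-8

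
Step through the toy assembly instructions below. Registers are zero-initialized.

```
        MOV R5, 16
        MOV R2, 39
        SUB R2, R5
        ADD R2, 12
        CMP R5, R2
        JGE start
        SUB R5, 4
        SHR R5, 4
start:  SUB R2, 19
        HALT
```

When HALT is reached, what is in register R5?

0

MOV R5, 16 → R5=16
MOV R2, 39 → R2=39
SUB R2, R5 → R2=39-16=23
ADD R2, 12 → R2=23+12=35
CMP R5, R2  (cmp 16,35)
JGE start: not taken
SUB R5, 4 → R5=16-4=12
SHR R5, 4 → R5=12>>4=0
SUB R2, 19 → R2=35-19=16
halt.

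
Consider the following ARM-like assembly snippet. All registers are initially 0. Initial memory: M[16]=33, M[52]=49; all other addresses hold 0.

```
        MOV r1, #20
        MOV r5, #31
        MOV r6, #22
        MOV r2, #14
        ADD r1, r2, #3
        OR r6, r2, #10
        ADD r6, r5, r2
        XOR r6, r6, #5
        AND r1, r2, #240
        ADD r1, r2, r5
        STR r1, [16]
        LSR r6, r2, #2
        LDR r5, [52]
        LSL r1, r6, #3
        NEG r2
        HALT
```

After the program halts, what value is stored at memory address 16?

r1=20
r5=31
r6=22
r2=14
r1=14+3=17
r6=14|10=14
r6=31+14=45
r6=45^5=40
r1=14&240=0
r1=14+31=45
STR r1, [16] → M[16]=45
r6=14>>2=3
r5=M[52]=49
r1=3<<3=24
r2=-(14)=-14
halt.

45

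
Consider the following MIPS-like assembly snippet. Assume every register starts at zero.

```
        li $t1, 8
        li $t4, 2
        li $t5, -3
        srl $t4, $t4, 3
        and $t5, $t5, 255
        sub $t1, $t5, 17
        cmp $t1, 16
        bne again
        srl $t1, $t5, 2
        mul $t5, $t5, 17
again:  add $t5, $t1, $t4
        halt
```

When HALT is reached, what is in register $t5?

236

after li $t1, 8: $t1=8
after li $t4, 2: $t4=2
after li $t5, -3: $t5=-3
after srl $t4, $t4, 3: $t4=2>>3=0
after and $t5, $t5, 255: $t5=(-3)&255=253
after sub $t1, $t5, 17: $t1=253-17=236
cmp $t1, 16  (cmp 236,16)
bne again: taken
after add $t5, $t1, $t4: $t5=236+0=236
halt.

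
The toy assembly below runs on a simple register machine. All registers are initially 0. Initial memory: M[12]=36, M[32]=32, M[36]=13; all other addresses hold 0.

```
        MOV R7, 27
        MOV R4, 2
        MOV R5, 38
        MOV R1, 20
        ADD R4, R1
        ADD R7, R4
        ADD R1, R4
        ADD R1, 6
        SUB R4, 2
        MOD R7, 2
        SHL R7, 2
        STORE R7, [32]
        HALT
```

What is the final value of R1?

MOV R7, 27 → R7=27
MOV R4, 2 → R4=2
MOV R5, 38 → R5=38
MOV R1, 20 → R1=20
ADD R4, R1 → R4=2+20=22
ADD R7, R4 → R7=27+22=49
ADD R1, R4 → R1=20+22=42
ADD R1, 6 → R1=42+6=48
SUB R4, 2 → R4=22-2=20
MOD R7, 2 → R7=49%2=1
SHL R7, 2 → R7=1<<2=4
STORE R7, [32] → M[32]=4
halt.

48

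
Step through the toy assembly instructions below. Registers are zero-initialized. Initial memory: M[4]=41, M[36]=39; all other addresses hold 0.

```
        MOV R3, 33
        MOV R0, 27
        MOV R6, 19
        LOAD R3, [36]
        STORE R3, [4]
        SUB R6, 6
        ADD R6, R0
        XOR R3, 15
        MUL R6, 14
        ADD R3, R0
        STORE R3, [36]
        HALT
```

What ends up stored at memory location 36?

after MOV R3, 33: R3=33
after MOV R0, 27: R0=27
after MOV R6, 19: R6=19
after LOAD R3, [36]: R3=M[36]=39
STORE R3, [4] → M[4]=39
after SUB R6, 6: R6=19-6=13
after ADD R6, R0: R6=13+27=40
after XOR R3, 15: R3=39^15=40
after MUL R6, 14: R6=40*14=560
after ADD R3, R0: R3=40+27=67
STORE R3, [36] → M[36]=67
halt.

67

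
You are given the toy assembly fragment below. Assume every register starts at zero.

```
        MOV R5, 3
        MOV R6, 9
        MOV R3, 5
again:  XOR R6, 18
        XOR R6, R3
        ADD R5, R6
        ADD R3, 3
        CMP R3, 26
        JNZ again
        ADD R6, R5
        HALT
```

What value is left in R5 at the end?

74

MOV R5, 3 → R5=3
MOV R6, 9 → R6=9
MOV R3, 5 → R3=5
XOR R6, 18 → R6=9^18=27
XOR R6, R3 → R6=27^5=30
ADD R5, R6 → R5=3+30=33
ADD R3, 3 → R3=5+3=8
CMP R3, 26  (cmp 8,26)
JNZ again: taken
XOR R6, 18 → R6=30^18=12
XOR R6, R3 → R6=12^8=4
ADD R5, R6 → R5=33+4=37
ADD R3, 3 → R3=8+3=11
CMP R3, 26  (cmp 11,26)
JNZ again: taken
XOR R6, 18 → R6=4^18=22
XOR R6, R3 → R6=22^11=29
ADD R5, R6 → R5=37+29=66
ADD R3, 3 → R3=11+3=14
CMP R3, 26  (cmp 14,26)
JNZ again: taken
XOR R6, 18 → R6=29^18=15
XOR R6, R3 → R6=15^14=1
ADD R5, R6 → R5=66+1=67
ADD R3, 3 → R3=14+3=17
CMP R3, 26  (cmp 17,26)
JNZ again: taken
XOR R6, 18 → R6=1^18=19
XOR R6, R3 → R6=19^17=2
ADD R5, R6 → R5=67+2=69
ADD R3, 3 → R3=17+3=20
CMP R3, 26  (cmp 20,26)
JNZ again: taken
XOR R6, 18 → R6=2^18=16
XOR R6, R3 → R6=16^20=4
ADD R5, R6 → R5=69+4=73
ADD R3, 3 → R3=20+3=23
CMP R3, 26  (cmp 23,26)
JNZ again: taken
XOR R6, 18 → R6=4^18=22
XOR R6, R3 → R6=22^23=1
ADD R5, R6 → R5=73+1=74
ADD R3, 3 → R3=23+3=26
CMP R3, 26  (cmp 26,26)
JNZ again: not taken
ADD R6, R5 → R6=1+74=75
halt.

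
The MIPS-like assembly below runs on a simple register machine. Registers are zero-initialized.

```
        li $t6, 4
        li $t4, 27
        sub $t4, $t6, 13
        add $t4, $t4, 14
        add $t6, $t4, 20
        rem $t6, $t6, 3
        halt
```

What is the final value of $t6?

1

$t6=4
$t4=27
$t4=4-13=-9
$t4=(-9)+14=5
$t6=5+20=25
$t6=25%3=1
halt.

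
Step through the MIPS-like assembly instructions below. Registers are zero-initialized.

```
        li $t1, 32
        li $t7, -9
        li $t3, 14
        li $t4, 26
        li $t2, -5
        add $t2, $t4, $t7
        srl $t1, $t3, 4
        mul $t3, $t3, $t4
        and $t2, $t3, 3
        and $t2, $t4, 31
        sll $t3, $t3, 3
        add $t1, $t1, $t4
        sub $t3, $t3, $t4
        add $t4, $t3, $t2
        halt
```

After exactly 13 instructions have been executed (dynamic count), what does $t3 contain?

2886

after li $t1, 32: $t1=32
after li $t7, -9: $t7=-9
after li $t3, 14: $t3=14
after li $t4, 26: $t4=26
after li $t2, -5: $t2=-5
after add $t2, $t4, $t7: $t2=26+(-9)=17
after srl $t1, $t3, 4: $t1=14>>4=0
after mul $t3, $t3, $t4: $t3=14*26=364
after and $t2, $t3, 3: $t2=364&3=0
after and $t2, $t4, 31: $t2=26&31=26
after sll $t3, $t3, 3: $t3=364<<3=2912
after add $t1, $t1, $t4: $t1=0+26=26
after sub $t3, $t3, $t4: $t3=2912-26=2886
After step 13: $t3 = 2886.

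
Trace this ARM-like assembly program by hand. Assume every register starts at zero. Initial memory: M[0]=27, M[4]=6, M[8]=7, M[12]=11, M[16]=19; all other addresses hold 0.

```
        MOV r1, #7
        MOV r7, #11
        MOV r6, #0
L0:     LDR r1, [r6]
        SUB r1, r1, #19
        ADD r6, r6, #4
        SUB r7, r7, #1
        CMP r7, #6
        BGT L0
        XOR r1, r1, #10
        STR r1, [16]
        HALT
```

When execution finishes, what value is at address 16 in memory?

10

r1=7
r7=11
r6=0
r1=M[0]=27
r1=27-19=8
r6=0+4=4
r7=11-1=10
CMP r7, #6  (cmp 10,6)
BGT L0: taken
r1=M[4]=6
r1=6-19=-13
r6=4+4=8
r7=10-1=9
CMP r7, #6  (cmp 9,6)
BGT L0: taken
r1=M[8]=7
r1=7-19=-12
r6=8+4=12
r7=9-1=8
CMP r7, #6  (cmp 8,6)
BGT L0: taken
r1=M[12]=11
r1=11-19=-8
r6=12+4=16
r7=8-1=7
CMP r7, #6  (cmp 7,6)
BGT L0: taken
r1=M[16]=19
r1=19-19=0
r6=16+4=20
r7=7-1=6
CMP r7, #6  (cmp 6,6)
BGT L0: not taken
r1=0^10=10
STR r1, [16] → M[16]=10
halt.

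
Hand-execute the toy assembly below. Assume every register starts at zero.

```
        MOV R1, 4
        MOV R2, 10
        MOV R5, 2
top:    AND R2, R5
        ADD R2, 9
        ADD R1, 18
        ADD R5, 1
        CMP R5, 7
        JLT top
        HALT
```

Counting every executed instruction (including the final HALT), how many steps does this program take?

34

R1=4
R2=10
R5=2
R2=10&2=2
R2=2+9=11
R1=4+18=22
R5=2+1=3
CMP R5, 7  (cmp 3,7)
JLT top: taken
R2=11&3=3
R2=3+9=12
R1=22+18=40
R5=3+1=4
CMP R5, 7  (cmp 4,7)
JLT top: taken
R2=12&4=4
R2=4+9=13
R1=40+18=58
R5=4+1=5
CMP R5, 7  (cmp 5,7)
JLT top: taken
R2=13&5=5
R2=5+9=14
R1=58+18=76
R5=5+1=6
CMP R5, 7  (cmp 6,7)
JLT top: taken
R2=14&6=6
R2=6+9=15
R1=76+18=94
R5=6+1=7
CMP R5, 7  (cmp 7,7)
JLT top: not taken
halt.
Total executed instructions: 34.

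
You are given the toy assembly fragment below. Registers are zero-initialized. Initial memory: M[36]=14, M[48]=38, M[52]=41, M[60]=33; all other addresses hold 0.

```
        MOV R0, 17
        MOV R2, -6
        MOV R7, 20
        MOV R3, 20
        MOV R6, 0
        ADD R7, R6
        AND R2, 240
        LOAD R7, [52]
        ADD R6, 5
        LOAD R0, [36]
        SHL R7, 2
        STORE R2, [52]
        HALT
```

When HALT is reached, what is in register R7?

164

after MOV R0, 17: R0=17
after MOV R2, -6: R2=-6
after MOV R7, 20: R7=20
after MOV R3, 20: R3=20
after MOV R6, 0: R6=0
after ADD R7, R6: R7=20+0=20
after AND R2, 240: R2=(-6)&240=240
after LOAD R7, [52]: R7=M[52]=41
after ADD R6, 5: R6=0+5=5
after LOAD R0, [36]: R0=M[36]=14
after SHL R7, 2: R7=41<<2=164
STORE R2, [52] → M[52]=240
halt.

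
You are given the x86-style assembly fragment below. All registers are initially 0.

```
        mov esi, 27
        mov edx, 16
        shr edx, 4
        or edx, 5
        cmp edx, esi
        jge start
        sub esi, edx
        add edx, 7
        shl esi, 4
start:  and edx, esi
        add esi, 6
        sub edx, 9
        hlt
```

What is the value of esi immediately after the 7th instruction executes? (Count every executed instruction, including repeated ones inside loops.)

after mov esi, 27: esi=27
after mov edx, 16: edx=16
after shr edx, 4: edx=16>>4=1
after or edx, 5: edx=1|5=5
cmp edx, esi  (cmp 5,27)
jge start: not taken
after sub esi, edx: esi=27-5=22
After step 7: esi = 22.

22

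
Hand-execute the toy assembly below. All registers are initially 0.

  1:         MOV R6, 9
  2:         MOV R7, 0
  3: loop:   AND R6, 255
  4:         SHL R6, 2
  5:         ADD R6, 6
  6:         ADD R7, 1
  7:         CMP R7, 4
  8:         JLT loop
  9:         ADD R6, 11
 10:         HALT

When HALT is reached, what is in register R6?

MOV R6, 9 → R6=9
MOV R7, 0 → R7=0
AND R6, 255 → R6=9&255=9
SHL R6, 2 → R6=9<<2=36
ADD R6, 6 → R6=36+6=42
ADD R7, 1 → R7=0+1=1
CMP R7, 4  (cmp 1,4)
JLT loop: taken
AND R6, 255 → R6=42&255=42
SHL R6, 2 → R6=42<<2=168
ADD R6, 6 → R6=168+6=174
ADD R7, 1 → R7=1+1=2
CMP R7, 4  (cmp 2,4)
JLT loop: taken
AND R6, 255 → R6=174&255=174
SHL R6, 2 → R6=174<<2=696
ADD R6, 6 → R6=696+6=702
ADD R7, 1 → R7=2+1=3
CMP R7, 4  (cmp 3,4)
JLT loop: taken
AND R6, 255 → R6=702&255=190
SHL R6, 2 → R6=190<<2=760
ADD R6, 6 → R6=760+6=766
ADD R7, 1 → R7=3+1=4
CMP R7, 4  (cmp 4,4)
JLT loop: not taken
ADD R6, 11 → R6=766+11=777
halt.

777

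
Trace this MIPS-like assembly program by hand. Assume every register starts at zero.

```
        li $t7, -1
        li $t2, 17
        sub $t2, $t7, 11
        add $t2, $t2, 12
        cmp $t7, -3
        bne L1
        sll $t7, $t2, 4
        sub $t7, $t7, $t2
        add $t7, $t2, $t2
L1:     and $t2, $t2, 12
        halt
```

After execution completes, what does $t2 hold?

0

after li $t7, -1: $t7=-1
after li $t2, 17: $t2=17
after sub $t2, $t7, 11: $t2=(-1)-11=-12
after add $t2, $t2, 12: $t2=(-12)+12=0
cmp $t7, -3  (cmp -1,-3)
bne L1: taken
after and $t2, $t2, 12: $t2=0&12=0
halt.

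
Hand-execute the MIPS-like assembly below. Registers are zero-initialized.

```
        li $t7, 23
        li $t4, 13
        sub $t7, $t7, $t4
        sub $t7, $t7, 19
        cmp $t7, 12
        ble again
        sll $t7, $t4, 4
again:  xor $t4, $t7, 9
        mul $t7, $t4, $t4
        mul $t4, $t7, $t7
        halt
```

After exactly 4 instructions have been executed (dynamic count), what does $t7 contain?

li $t7, 23 → $t7=23
li $t4, 13 → $t4=13
sub $t7, $t7, $t4 → $t7=23-13=10
sub $t7, $t7, 19 → $t7=10-19=-9
After step 4: $t7 = -9.

-9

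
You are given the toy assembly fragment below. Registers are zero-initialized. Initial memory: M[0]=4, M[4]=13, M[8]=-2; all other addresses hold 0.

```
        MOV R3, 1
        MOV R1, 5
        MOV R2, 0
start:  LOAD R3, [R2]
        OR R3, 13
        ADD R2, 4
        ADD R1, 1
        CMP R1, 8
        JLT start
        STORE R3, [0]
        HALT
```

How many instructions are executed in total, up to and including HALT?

R3=1
R1=5
R2=0
R3=M[0]=4
R3=4|13=13
R2=0+4=4
R1=5+1=6
CMP R1, 8  (cmp 6,8)
JLT start: taken
R3=M[4]=13
R3=13|13=13
R2=4+4=8
R1=6+1=7
CMP R1, 8  (cmp 7,8)
JLT start: taken
R3=M[8]=-2
R3=(-2)|13=-1
R2=8+4=12
R1=7+1=8
CMP R1, 8  (cmp 8,8)
JLT start: not taken
STORE R3, [0] → M[0]=-1
halt.
Total executed instructions: 23.

23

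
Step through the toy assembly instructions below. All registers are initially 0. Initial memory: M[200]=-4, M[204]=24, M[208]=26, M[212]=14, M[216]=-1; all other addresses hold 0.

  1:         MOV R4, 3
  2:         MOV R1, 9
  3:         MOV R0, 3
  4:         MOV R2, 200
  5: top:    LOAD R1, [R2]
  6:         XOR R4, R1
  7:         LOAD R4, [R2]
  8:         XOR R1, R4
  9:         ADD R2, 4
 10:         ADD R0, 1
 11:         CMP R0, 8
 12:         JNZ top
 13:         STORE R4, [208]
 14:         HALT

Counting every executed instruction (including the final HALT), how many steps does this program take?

46

MOV R4, 3 → R4=3
MOV R1, 9 → R1=9
MOV R0, 3 → R0=3
MOV R2, 200 → R2=200
LOAD R1, [R2] → R1=M[200]=-4
XOR R4, R1 → R4=3^(-4)=-1
LOAD R4, [R2] → R4=M[200]=-4
XOR R1, R4 → R1=(-4)^(-4)=0
ADD R2, 4 → R2=200+4=204
ADD R0, 1 → R0=3+1=4
CMP R0, 8  (cmp 4,8)
JNZ top: taken
LOAD R1, [R2] → R1=M[204]=24
XOR R4, R1 → R4=(-4)^24=-28
LOAD R4, [R2] → R4=M[204]=24
XOR R1, R4 → R1=24^24=0
ADD R2, 4 → R2=204+4=208
ADD R0, 1 → R0=4+1=5
CMP R0, 8  (cmp 5,8)
JNZ top: taken
LOAD R1, [R2] → R1=M[208]=26
XOR R4, R1 → R4=24^26=2
LOAD R4, [R2] → R4=M[208]=26
XOR R1, R4 → R1=26^26=0
ADD R2, 4 → R2=208+4=212
ADD R0, 1 → R0=5+1=6
CMP R0, 8  (cmp 6,8)
JNZ top: taken
LOAD R1, [R2] → R1=M[212]=14
XOR R4, R1 → R4=26^14=20
LOAD R4, [R2] → R4=M[212]=14
XOR R1, R4 → R1=14^14=0
ADD R2, 4 → R2=212+4=216
ADD R0, 1 → R0=6+1=7
CMP R0, 8  (cmp 7,8)
JNZ top: taken
LOAD R1, [R2] → R1=M[216]=-1
XOR R4, R1 → R4=14^(-1)=-15
LOAD R4, [R2] → R4=M[216]=-1
XOR R1, R4 → R1=(-1)^(-1)=0
ADD R2, 4 → R2=216+4=220
ADD R0, 1 → R0=7+1=8
CMP R0, 8  (cmp 8,8)
JNZ top: not taken
STORE R4, [208] → M[208]=-1
halt.
Total executed instructions: 46.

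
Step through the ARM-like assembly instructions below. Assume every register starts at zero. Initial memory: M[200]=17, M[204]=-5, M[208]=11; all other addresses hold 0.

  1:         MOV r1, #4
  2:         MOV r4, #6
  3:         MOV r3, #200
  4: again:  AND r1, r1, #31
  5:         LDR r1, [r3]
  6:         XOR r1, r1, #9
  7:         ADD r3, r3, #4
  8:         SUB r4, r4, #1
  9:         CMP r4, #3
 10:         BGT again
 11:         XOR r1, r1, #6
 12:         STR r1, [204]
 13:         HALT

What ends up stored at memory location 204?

4

after MOV r1, #4: r1=4
after MOV r4, #6: r4=6
after MOV r3, #200: r3=200
after AND r1, r1, #31: r1=4&31=4
after LDR r1, [r3]: r1=M[200]=17
after XOR r1, r1, #9: r1=17^9=24
after ADD r3, r3, #4: r3=200+4=204
after SUB r4, r4, #1: r4=6-1=5
CMP r4, #3  (cmp 5,3)
BGT again: taken
after AND r1, r1, #31: r1=24&31=24
after LDR r1, [r3]: r1=M[204]=-5
after XOR r1, r1, #9: r1=(-5)^9=-14
after ADD r3, r3, #4: r3=204+4=208
after SUB r4, r4, #1: r4=5-1=4
CMP r4, #3  (cmp 4,3)
BGT again: taken
after AND r1, r1, #31: r1=(-14)&31=18
after LDR r1, [r3]: r1=M[208]=11
after XOR r1, r1, #9: r1=11^9=2
after ADD r3, r3, #4: r3=208+4=212
after SUB r4, r4, #1: r4=4-1=3
CMP r4, #3  (cmp 3,3)
BGT again: not taken
after XOR r1, r1, #6: r1=2^6=4
STR r1, [204] → M[204]=4
halt.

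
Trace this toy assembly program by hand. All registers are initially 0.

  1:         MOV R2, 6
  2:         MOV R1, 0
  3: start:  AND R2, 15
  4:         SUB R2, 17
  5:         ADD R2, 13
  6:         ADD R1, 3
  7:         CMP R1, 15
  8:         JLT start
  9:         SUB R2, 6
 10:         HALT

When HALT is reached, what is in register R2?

MOV R2, 6 → R2=6
MOV R1, 0 → R1=0
AND R2, 15 → R2=6&15=6
SUB R2, 17 → R2=6-17=-11
ADD R2, 13 → R2=(-11)+13=2
ADD R1, 3 → R1=0+3=3
CMP R1, 15  (cmp 3,15)
JLT start: taken
AND R2, 15 → R2=2&15=2
SUB R2, 17 → R2=2-17=-15
ADD R2, 13 → R2=(-15)+13=-2
ADD R1, 3 → R1=3+3=6
CMP R1, 15  (cmp 6,15)
JLT start: taken
AND R2, 15 → R2=(-2)&15=14
SUB R2, 17 → R2=14-17=-3
ADD R2, 13 → R2=(-3)+13=10
ADD R1, 3 → R1=6+3=9
CMP R1, 15  (cmp 9,15)
JLT start: taken
AND R2, 15 → R2=10&15=10
SUB R2, 17 → R2=10-17=-7
ADD R2, 13 → R2=(-7)+13=6
ADD R1, 3 → R1=9+3=12
CMP R1, 15  (cmp 12,15)
JLT start: taken
AND R2, 15 → R2=6&15=6
SUB R2, 17 → R2=6-17=-11
ADD R2, 13 → R2=(-11)+13=2
ADD R1, 3 → R1=12+3=15
CMP R1, 15  (cmp 15,15)
JLT start: not taken
SUB R2, 6 → R2=2-6=-4
halt.

-4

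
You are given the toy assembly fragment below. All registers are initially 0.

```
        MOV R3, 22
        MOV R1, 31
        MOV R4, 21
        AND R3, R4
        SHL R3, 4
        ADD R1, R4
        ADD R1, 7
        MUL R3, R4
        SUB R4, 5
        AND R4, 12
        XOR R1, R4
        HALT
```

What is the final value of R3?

6720

R3=22
R1=31
R4=21
R3=22&21=20
R3=20<<4=320
R1=31+21=52
R1=52+7=59
R3=320*21=6720
R4=21-5=16
R4=16&12=0
R1=59^0=59
halt.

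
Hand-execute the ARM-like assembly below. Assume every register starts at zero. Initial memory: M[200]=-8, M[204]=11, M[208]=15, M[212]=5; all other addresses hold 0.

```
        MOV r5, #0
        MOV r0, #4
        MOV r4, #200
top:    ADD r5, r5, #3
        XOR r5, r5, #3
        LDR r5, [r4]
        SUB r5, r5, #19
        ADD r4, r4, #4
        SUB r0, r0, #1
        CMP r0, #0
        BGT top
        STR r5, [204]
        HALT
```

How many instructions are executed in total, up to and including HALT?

37

after MOV r5, #0: r5=0
after MOV r0, #4: r0=4
after MOV r4, #200: r4=200
after ADD r5, r5, #3: r5=0+3=3
after XOR r5, r5, #3: r5=3^3=0
after LDR r5, [r4]: r5=M[200]=-8
after SUB r5, r5, #19: r5=(-8)-19=-27
after ADD r4, r4, #4: r4=200+4=204
after SUB r0, r0, #1: r0=4-1=3
CMP r0, #0  (cmp 3,0)
BGT top: taken
after ADD r5, r5, #3: r5=(-27)+3=-24
after XOR r5, r5, #3: r5=(-24)^3=-21
after LDR r5, [r4]: r5=M[204]=11
after SUB r5, r5, #19: r5=11-19=-8
after ADD r4, r4, #4: r4=204+4=208
after SUB r0, r0, #1: r0=3-1=2
CMP r0, #0  (cmp 2,0)
BGT top: taken
after ADD r5, r5, #3: r5=(-8)+3=-5
after XOR r5, r5, #3: r5=(-5)^3=-8
after LDR r5, [r4]: r5=M[208]=15
after SUB r5, r5, #19: r5=15-19=-4
after ADD r4, r4, #4: r4=208+4=212
after SUB r0, r0, #1: r0=2-1=1
CMP r0, #0  (cmp 1,0)
BGT top: taken
after ADD r5, r5, #3: r5=(-4)+3=-1
after XOR r5, r5, #3: r5=(-1)^3=-4
after LDR r5, [r4]: r5=M[212]=5
after SUB r5, r5, #19: r5=5-19=-14
after ADD r4, r4, #4: r4=212+4=216
after SUB r0, r0, #1: r0=1-1=0
CMP r0, #0  (cmp 0,0)
BGT top: not taken
STR r5, [204] → M[204]=-14
halt.
Total executed instructions: 37.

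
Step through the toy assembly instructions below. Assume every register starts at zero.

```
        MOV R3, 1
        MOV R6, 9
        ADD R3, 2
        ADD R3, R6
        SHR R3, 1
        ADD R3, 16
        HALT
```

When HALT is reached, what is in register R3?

22

MOV R3, 1 → R3=1
MOV R6, 9 → R6=9
ADD R3, 2 → R3=1+2=3
ADD R3, R6 → R3=3+9=12
SHR R3, 1 → R3=12>>1=6
ADD R3, 16 → R3=6+16=22
halt.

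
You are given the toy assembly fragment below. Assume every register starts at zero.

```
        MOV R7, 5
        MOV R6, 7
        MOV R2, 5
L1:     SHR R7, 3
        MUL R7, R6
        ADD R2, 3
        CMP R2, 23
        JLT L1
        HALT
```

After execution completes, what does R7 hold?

0

R7=5
R6=7
R2=5
R7=5>>3=0
R7=0*7=0
R2=5+3=8
CMP R2, 23  (cmp 8,23)
JLT L1: taken
R7=0>>3=0
R7=0*7=0
R2=8+3=11
CMP R2, 23  (cmp 11,23)
JLT L1: taken
R7=0>>3=0
R7=0*7=0
R2=11+3=14
CMP R2, 23  (cmp 14,23)
JLT L1: taken
R7=0>>3=0
R7=0*7=0
R2=14+3=17
CMP R2, 23  (cmp 17,23)
JLT L1: taken
R7=0>>3=0
R7=0*7=0
R2=17+3=20
CMP R2, 23  (cmp 20,23)
JLT L1: taken
R7=0>>3=0
R7=0*7=0
R2=20+3=23
CMP R2, 23  (cmp 23,23)
JLT L1: not taken
halt.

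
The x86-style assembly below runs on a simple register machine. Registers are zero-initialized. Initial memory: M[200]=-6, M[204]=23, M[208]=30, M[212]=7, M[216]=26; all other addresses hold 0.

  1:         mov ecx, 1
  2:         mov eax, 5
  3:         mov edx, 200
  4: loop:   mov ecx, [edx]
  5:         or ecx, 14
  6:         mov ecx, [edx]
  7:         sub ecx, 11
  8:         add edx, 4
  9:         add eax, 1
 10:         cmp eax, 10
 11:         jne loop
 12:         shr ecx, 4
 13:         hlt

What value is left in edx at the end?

mov ecx, 1 → ecx=1
mov eax, 5 → eax=5
mov edx, 200 → edx=200
mov ecx, [edx] → ecx=M[200]=-6
or ecx, 14 → ecx=(-6)|14=-2
mov ecx, [edx] → ecx=M[200]=-6
sub ecx, 11 → ecx=(-6)-11=-17
add edx, 4 → edx=200+4=204
add eax, 1 → eax=5+1=6
cmp eax, 10  (cmp 6,10)
jne loop: taken
mov ecx, [edx] → ecx=M[204]=23
or ecx, 14 → ecx=23|14=31
mov ecx, [edx] → ecx=M[204]=23
sub ecx, 11 → ecx=23-11=12
add edx, 4 → edx=204+4=208
add eax, 1 → eax=6+1=7
cmp eax, 10  (cmp 7,10)
jne loop: taken
mov ecx, [edx] → ecx=M[208]=30
or ecx, 14 → ecx=30|14=30
mov ecx, [edx] → ecx=M[208]=30
sub ecx, 11 → ecx=30-11=19
add edx, 4 → edx=208+4=212
add eax, 1 → eax=7+1=8
cmp eax, 10  (cmp 8,10)
jne loop: taken
mov ecx, [edx] → ecx=M[212]=7
or ecx, 14 → ecx=7|14=15
mov ecx, [edx] → ecx=M[212]=7
sub ecx, 11 → ecx=7-11=-4
add edx, 4 → edx=212+4=216
add eax, 1 → eax=8+1=9
cmp eax, 10  (cmp 9,10)
jne loop: taken
mov ecx, [edx] → ecx=M[216]=26
or ecx, 14 → ecx=26|14=30
mov ecx, [edx] → ecx=M[216]=26
sub ecx, 11 → ecx=26-11=15
add edx, 4 → edx=216+4=220
add eax, 1 → eax=9+1=10
cmp eax, 10  (cmp 10,10)
jne loop: not taken
shr ecx, 4 → ecx=15>>4=0
halt.

220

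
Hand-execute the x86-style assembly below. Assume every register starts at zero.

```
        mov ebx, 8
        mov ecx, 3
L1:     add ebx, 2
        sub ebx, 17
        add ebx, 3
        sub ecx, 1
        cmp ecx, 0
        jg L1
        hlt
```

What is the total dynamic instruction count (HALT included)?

21

after mov ebx, 8: ebx=8
after mov ecx, 3: ecx=3
after add ebx, 2: ebx=8+2=10
after sub ebx, 17: ebx=10-17=-7
after add ebx, 3: ebx=(-7)+3=-4
after sub ecx, 1: ecx=3-1=2
cmp ecx, 0  (cmp 2,0)
jg L1: taken
after add ebx, 2: ebx=(-4)+2=-2
after sub ebx, 17: ebx=(-2)-17=-19
after add ebx, 3: ebx=(-19)+3=-16
after sub ecx, 1: ecx=2-1=1
cmp ecx, 0  (cmp 1,0)
jg L1: taken
after add ebx, 2: ebx=(-16)+2=-14
after sub ebx, 17: ebx=(-14)-17=-31
after add ebx, 3: ebx=(-31)+3=-28
after sub ecx, 1: ecx=1-1=0
cmp ecx, 0  (cmp 0,0)
jg L1: not taken
halt.
Total executed instructions: 21.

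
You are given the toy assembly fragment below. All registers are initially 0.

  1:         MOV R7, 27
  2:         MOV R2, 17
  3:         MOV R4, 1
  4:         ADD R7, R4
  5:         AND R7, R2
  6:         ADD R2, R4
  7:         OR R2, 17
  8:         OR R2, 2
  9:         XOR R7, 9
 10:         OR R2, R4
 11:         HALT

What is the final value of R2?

R7=27
R2=17
R4=1
R7=27+1=28
R7=28&17=16
R2=17+1=18
R2=18|17=19
R2=19|2=19
R7=16^9=25
R2=19|1=19
halt.

19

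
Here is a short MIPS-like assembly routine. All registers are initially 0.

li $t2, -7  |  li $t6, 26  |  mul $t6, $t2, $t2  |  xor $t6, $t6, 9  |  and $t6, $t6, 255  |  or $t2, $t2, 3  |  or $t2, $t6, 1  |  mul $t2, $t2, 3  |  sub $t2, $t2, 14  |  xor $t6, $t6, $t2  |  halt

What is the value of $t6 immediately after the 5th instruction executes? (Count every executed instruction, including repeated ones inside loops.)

li $t2, -7 → $t2=-7
li $t6, 26 → $t6=26
mul $t6, $t2, $t2 → $t6=(-7)*(-7)=49
xor $t6, $t6, 9 → $t6=49^9=56
and $t6, $t6, 255 → $t6=56&255=56
After step 5: $t6 = 56.

56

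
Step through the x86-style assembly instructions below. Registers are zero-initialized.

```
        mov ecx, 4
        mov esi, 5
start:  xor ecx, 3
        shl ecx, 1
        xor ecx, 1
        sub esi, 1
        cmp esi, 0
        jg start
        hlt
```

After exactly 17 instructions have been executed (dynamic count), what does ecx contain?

after mov ecx, 4: ecx=4
after mov esi, 5: esi=5
after xor ecx, 3: ecx=4^3=7
after shl ecx, 1: ecx=7<<1=14
after xor ecx, 1: ecx=14^1=15
after sub esi, 1: esi=5-1=4
cmp esi, 0  (cmp 4,0)
jg start: taken
after xor ecx, 3: ecx=15^3=12
after shl ecx, 1: ecx=12<<1=24
after xor ecx, 1: ecx=24^1=25
after sub esi, 1: esi=4-1=3
cmp esi, 0  (cmp 3,0)
jg start: taken
after xor ecx, 3: ecx=25^3=26
after shl ecx, 1: ecx=26<<1=52
after xor ecx, 1: ecx=52^1=53
After step 17: ecx = 53.

53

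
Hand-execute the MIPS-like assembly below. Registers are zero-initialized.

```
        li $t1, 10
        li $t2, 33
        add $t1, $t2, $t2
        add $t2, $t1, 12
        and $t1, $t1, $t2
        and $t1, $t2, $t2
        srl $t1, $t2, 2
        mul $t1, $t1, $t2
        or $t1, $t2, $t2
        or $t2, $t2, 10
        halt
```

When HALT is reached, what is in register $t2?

78

$t1=10
$t2=33
$t1=33+33=66
$t2=66+12=78
$t1=66&78=66
$t1=78&78=78
$t1=78>>2=19
$t1=19*78=1482
$t1=78|78=78
$t2=78|10=78
halt.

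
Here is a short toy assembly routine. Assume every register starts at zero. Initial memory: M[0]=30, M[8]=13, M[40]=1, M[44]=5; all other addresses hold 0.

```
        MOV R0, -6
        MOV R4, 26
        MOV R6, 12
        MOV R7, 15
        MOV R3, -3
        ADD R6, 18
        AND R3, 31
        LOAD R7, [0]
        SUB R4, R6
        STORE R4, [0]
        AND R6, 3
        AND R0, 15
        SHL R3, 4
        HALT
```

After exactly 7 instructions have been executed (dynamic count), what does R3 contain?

R0=-6
R4=26
R6=12
R7=15
R3=-3
R6=12+18=30
R3=(-3)&31=29
After step 7: R3 = 29.

29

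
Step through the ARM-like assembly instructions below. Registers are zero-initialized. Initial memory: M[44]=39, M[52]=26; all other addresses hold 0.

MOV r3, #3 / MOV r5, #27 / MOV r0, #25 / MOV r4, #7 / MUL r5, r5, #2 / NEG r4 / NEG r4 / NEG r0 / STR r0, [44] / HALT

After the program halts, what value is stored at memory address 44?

after MOV r3, #3: r3=3
after MOV r5, #27: r5=27
after MOV r0, #25: r0=25
after MOV r4, #7: r4=7
after MUL r5, r5, #2: r5=27*2=54
after NEG r4: r4=-(7)=-7
after NEG r4: r4=-(-7)=7
after NEG r0: r0=-(25)=-25
STR r0, [44] → M[44]=-25
halt.

-25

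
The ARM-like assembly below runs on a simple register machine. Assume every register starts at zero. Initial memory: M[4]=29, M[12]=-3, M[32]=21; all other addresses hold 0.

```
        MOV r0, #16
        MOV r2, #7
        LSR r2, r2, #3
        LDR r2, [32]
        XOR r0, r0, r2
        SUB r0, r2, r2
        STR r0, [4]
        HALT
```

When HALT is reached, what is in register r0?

0

after MOV r0, #16: r0=16
after MOV r2, #7: r2=7
after LSR r2, r2, #3: r2=7>>3=0
after LDR r2, [32]: r2=M[32]=21
after XOR r0, r0, r2: r0=16^21=5
after SUB r0, r2, r2: r0=21-21=0
STR r0, [4] → M[4]=0
halt.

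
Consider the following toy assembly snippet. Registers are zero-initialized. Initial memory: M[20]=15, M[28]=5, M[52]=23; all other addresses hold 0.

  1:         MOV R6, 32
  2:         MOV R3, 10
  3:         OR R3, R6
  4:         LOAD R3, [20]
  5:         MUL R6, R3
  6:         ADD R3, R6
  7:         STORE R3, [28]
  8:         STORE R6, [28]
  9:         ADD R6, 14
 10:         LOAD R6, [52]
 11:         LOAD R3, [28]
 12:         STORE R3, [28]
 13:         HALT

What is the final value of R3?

480

MOV R6, 32 → R6=32
MOV R3, 10 → R3=10
OR R3, R6 → R3=10|32=42
LOAD R3, [20] → R3=M[20]=15
MUL R6, R3 → R6=32*15=480
ADD R3, R6 → R3=15+480=495
STORE R3, [28] → M[28]=495
STORE R6, [28] → M[28]=480
ADD R6, 14 → R6=480+14=494
LOAD R6, [52] → R6=M[52]=23
LOAD R3, [28] → R3=M[28]=480
STORE R3, [28] → M[28]=480
halt.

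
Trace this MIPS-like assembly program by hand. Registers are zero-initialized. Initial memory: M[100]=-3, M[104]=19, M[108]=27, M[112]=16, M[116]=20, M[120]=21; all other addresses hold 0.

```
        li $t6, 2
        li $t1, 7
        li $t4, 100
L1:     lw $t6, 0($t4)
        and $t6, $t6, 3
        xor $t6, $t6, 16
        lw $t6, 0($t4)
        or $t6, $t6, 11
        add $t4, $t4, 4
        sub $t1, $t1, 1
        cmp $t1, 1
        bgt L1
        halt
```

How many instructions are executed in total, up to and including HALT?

li $t6, 2 → $t6=2
li $t1, 7 → $t1=7
li $t4, 100 → $t4=100
lw $t6, 0($t4) → $t6=M[100]=-3
and $t6, $t6, 3 → $t6=(-3)&3=1
xor $t6, $t6, 16 → $t6=1^16=17
lw $t6, 0($t4) → $t6=M[100]=-3
or $t6, $t6, 11 → $t6=(-3)|11=-1
add $t4, $t4, 4 → $t4=100+4=104
sub $t1, $t1, 1 → $t1=7-1=6
cmp $t1, 1  (cmp 6,1)
bgt L1: taken
lw $t6, 0($t4) → $t6=M[104]=19
and $t6, $t6, 3 → $t6=19&3=3
xor $t6, $t6, 16 → $t6=3^16=19
lw $t6, 0($t4) → $t6=M[104]=19
or $t6, $t6, 11 → $t6=19|11=27
add $t4, $t4, 4 → $t4=104+4=108
sub $t1, $t1, 1 → $t1=6-1=5
cmp $t1, 1  (cmp 5,1)
bgt L1: taken
lw $t6, 0($t4) → $t6=M[108]=27
and $t6, $t6, 3 → $t6=27&3=3
xor $t6, $t6, 16 → $t6=3^16=19
lw $t6, 0($t4) → $t6=M[108]=27
or $t6, $t6, 11 → $t6=27|11=27
add $t4, $t4, 4 → $t4=108+4=112
sub $t1, $t1, 1 → $t1=5-1=4
cmp $t1, 1  (cmp 4,1)
bgt L1: taken
lw $t6, 0($t4) → $t6=M[112]=16
and $t6, $t6, 3 → $t6=16&3=0
xor $t6, $t6, 16 → $t6=0^16=16
lw $t6, 0($t4) → $t6=M[112]=16
or $t6, $t6, 11 → $t6=16|11=27
add $t4, $t4, 4 → $t4=112+4=116
sub $t1, $t1, 1 → $t1=4-1=3
cmp $t1, 1  (cmp 3,1)
bgt L1: taken
lw $t6, 0($t4) → $t6=M[116]=20
and $t6, $t6, 3 → $t6=20&3=0
xor $t6, $t6, 16 → $t6=0^16=16
lw $t6, 0($t4) → $t6=M[116]=20
or $t6, $t6, 11 → $t6=20|11=31
add $t4, $t4, 4 → $t4=116+4=120
sub $t1, $t1, 1 → $t1=3-1=2
cmp $t1, 1  (cmp 2,1)
bgt L1: taken
lw $t6, 0($t4) → $t6=M[120]=21
and $t6, $t6, 3 → $t6=21&3=1
xor $t6, $t6, 16 → $t6=1^16=17
lw $t6, 0($t4) → $t6=M[120]=21
or $t6, $t6, 11 → $t6=21|11=31
add $t4, $t4, 4 → $t4=120+4=124
sub $t1, $t1, 1 → $t1=2-1=1
cmp $t1, 1  (cmp 1,1)
bgt L1: not taken
halt.
Total executed instructions: 58.

58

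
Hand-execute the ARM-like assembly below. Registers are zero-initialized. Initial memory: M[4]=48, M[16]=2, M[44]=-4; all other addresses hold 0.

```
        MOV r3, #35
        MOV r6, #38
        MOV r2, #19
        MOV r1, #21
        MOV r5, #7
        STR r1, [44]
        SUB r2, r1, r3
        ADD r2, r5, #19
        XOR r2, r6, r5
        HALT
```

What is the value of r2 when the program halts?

after MOV r3, #35: r3=35
after MOV r6, #38: r6=38
after MOV r2, #19: r2=19
after MOV r1, #21: r1=21
after MOV r5, #7: r5=7
STR r1, [44] → M[44]=21
after SUB r2, r1, r3: r2=21-35=-14
after ADD r2, r5, #19: r2=7+19=26
after XOR r2, r6, r5: r2=38^7=33
halt.

33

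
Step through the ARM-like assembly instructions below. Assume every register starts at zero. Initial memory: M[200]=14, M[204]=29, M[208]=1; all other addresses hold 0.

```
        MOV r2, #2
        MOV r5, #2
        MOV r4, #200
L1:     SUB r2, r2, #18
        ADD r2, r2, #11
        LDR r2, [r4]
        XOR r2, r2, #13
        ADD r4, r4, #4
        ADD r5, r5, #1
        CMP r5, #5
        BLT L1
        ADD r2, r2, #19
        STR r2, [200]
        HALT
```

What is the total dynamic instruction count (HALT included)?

30

after MOV r2, #2: r2=2
after MOV r5, #2: r5=2
after MOV r4, #200: r4=200
after SUB r2, r2, #18: r2=2-18=-16
after ADD r2, r2, #11: r2=(-16)+11=-5
after LDR r2, [r4]: r2=M[200]=14
after XOR r2, r2, #13: r2=14^13=3
after ADD r4, r4, #4: r4=200+4=204
after ADD r5, r5, #1: r5=2+1=3
CMP r5, #5  (cmp 3,5)
BLT L1: taken
after SUB r2, r2, #18: r2=3-18=-15
after ADD r2, r2, #11: r2=(-15)+11=-4
after LDR r2, [r4]: r2=M[204]=29
after XOR r2, r2, #13: r2=29^13=16
after ADD r4, r4, #4: r4=204+4=208
after ADD r5, r5, #1: r5=3+1=4
CMP r5, #5  (cmp 4,5)
BLT L1: taken
after SUB r2, r2, #18: r2=16-18=-2
after ADD r2, r2, #11: r2=(-2)+11=9
after LDR r2, [r4]: r2=M[208]=1
after XOR r2, r2, #13: r2=1^13=12
after ADD r4, r4, #4: r4=208+4=212
after ADD r5, r5, #1: r5=4+1=5
CMP r5, #5  (cmp 5,5)
BLT L1: not taken
after ADD r2, r2, #19: r2=12+19=31
STR r2, [200] → M[200]=31
halt.
Total executed instructions: 30.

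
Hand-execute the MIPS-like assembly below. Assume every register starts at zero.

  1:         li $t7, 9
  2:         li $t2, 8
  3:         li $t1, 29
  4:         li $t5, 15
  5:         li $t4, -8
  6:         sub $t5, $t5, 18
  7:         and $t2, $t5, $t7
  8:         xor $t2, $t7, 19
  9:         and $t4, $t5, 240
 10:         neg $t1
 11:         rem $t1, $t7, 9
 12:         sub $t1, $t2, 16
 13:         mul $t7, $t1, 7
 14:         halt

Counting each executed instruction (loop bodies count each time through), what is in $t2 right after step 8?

after li $t7, 9: $t7=9
after li $t2, 8: $t2=8
after li $t1, 29: $t1=29
after li $t5, 15: $t5=15
after li $t4, -8: $t4=-8
after sub $t5, $t5, 18: $t5=15-18=-3
after and $t2, $t5, $t7: $t2=(-3)&9=9
after xor $t2, $t7, 19: $t2=9^19=26
After step 8: $t2 = 26.

26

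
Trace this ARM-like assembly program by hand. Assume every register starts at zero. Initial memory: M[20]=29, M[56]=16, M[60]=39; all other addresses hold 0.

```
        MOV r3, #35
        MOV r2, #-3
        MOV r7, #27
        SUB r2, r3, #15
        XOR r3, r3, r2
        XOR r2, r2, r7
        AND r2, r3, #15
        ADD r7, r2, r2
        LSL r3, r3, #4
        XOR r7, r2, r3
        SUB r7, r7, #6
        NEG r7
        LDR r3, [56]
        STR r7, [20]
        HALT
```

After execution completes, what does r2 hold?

7

MOV r3, #35 → r3=35
MOV r2, #-3 → r2=-3
MOV r7, #27 → r7=27
SUB r2, r3, #15 → r2=35-15=20
XOR r3, r3, r2 → r3=35^20=55
XOR r2, r2, r7 → r2=20^27=15
AND r2, r3, #15 → r2=55&15=7
ADD r7, r2, r2 → r7=7+7=14
LSL r3, r3, #4 → r3=55<<4=880
XOR r7, r2, r3 → r7=7^880=887
SUB r7, r7, #6 → r7=887-6=881
NEG r7 → r7=-(881)=-881
LDR r3, [56] → r3=M[56]=16
STR r7, [20] → M[20]=-881
halt.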